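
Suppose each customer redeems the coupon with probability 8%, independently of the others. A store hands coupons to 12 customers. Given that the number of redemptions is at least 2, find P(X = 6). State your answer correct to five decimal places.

X ~ Binomial(12, 0.08). Want P(X=6 | X≥2) = P(X=6) / P(X≥2).
P(X=6) = C(12,6)·0.08^6·0.92^6 = 0.0001469
P(X≥2) = 1 − 0.3676664 − 0.3836519 = 0.2486817
Ratio = 0.0001469 / 0.2486817 = 0.0005906

0.00059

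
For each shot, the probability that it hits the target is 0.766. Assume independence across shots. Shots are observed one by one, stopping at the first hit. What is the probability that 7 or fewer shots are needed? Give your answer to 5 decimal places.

Y = number of shots to the first success; geometric, p = 0.766.
P(Y ≤ 7) = 1 − (1−p)^7 = 1 − 0.0000384 = 0.9999616

0.99996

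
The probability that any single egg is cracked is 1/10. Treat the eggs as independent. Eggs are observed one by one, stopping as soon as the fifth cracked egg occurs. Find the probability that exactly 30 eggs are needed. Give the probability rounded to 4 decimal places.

Y = trial on which the fifth success occurs; negative binomial, r=5, p=0.10.
P(Y=30) = C(29,4) · p^5 · (1−p)^25
= 23751 · 1e-05 · 0.07179 = 0.017051

0.0171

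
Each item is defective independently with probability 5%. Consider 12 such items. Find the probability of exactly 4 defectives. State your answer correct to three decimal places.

X ~ Binomial(n=12, p=0.05).
P(X=4) = C(12,4) · p^4 · (1−p)^8
= 495 · 6.25e-06 · 0.66342 = 0.00205

0.002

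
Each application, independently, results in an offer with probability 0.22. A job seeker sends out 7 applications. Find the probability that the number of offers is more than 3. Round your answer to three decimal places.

X ~ Binomial(7, 0.22); P(X ≥ 4) = Σ C(7,k) p^k (1−p)^(7−k) over k:
  k=4: C(7,4)·0.22^4·0.78^3 = 0.03891
  k=5: C(7,5)·0.22^5·0.78^2 = 0.00658
  k=6: C(7,6)·0.22^6·0.78^1 = 0.00062
  k=7: C(7,7)·0.22^7·0.78^0 = 0.00002
Total = 0.04614

0.046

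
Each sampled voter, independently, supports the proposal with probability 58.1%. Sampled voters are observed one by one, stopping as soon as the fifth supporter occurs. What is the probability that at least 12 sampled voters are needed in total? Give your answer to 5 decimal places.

Needing more than 11 sampled voters ⇔ fewer than 5 successes in the first 11. With X ~ Binomial(11, 0.581), P(Y > 11) = P(X ≤ 4).
  k=0: C(11,0)·0.581^0·0.419^11 = 0.0000699
  k=1: C(11,1)·0.581^1·0.419^10 = 0.0010659
  k=2: C(11,2)·0.581^2·0.419^9 = 0.0073899
  k=3: C(11,3)·0.581^3·0.419^8 = 0.0307415
  k=4: C(11,4)·0.581^4·0.419^7 = 0.0852544
P(X ≤ 4) = 0.1245215

0.12452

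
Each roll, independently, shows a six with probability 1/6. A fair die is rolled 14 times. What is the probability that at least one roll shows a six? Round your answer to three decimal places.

0.922

P(at least one) = 1 − P(none) = 1 − (1 − 0.166667)^14
= 1 − 0.07789 = 0.92211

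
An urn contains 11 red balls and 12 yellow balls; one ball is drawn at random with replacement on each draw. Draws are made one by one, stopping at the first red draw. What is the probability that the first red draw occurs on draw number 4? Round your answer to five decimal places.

Geometric (trials to first success), p = 0.478261.
P(Y = 4) = (1−p)^3 · p = 0.14202 · 0.478261 = 0.0679243

0.06792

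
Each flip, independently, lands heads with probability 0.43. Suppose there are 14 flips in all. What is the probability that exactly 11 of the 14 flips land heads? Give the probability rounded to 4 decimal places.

0.0063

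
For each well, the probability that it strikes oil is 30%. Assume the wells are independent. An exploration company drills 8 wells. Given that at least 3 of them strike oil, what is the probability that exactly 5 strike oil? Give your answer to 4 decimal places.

0.1041

X ~ Binomial(8, 0.30). Want P(X=5 | X≥3) = P(X=5) / P(X≥3).
P(X=5) = C(8,5)·0.30^5·0.70^3 = 0.046675
P(X≥3) = 1 − 0.057648 − 0.197650 − 0.296475 = 0.448226
Ratio = 0.046675 / 0.448226 = 0.104134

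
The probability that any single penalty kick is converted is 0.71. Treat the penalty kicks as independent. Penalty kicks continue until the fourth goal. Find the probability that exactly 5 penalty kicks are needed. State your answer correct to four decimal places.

0.2948

Y = trial on which the fourth success occurs; negative binomial, r=4, p=0.71.
P(Y=5) = C(4,3) · p^4 · (1−p)^1
= 4 · 0.25412 · 0.29 = 0.294775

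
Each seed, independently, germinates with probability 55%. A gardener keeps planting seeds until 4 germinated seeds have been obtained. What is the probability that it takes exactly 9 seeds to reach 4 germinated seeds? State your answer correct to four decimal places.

Y = trial on which the fourth success occurs; negative binomial, r=4, p=0.55.
P(Y=9) = C(8,3) · p^4 · (1−p)^5
= 56 · 0.091506 · 0.018453 = 0.094559

0.0946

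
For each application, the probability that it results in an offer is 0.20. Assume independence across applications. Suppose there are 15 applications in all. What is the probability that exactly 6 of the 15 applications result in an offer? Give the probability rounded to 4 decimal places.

0.0430

X ~ Binomial(n=15, p=0.20).
P(X=6) = C(15,6) · p^6 · (1−p)^9
= 5005 · 6.4e-05 · 0.13422 = 0.042993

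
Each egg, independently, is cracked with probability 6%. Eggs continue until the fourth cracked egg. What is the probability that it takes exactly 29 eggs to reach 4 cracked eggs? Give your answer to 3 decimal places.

Y = trial on which the fourth success occurs; negative binomial, r=4, p=0.06.
P(Y=29) = C(28,3) · p^4 · (1−p)^25
= 3276 · 1.296e-05 · 0.21291 = 0.00904

0.009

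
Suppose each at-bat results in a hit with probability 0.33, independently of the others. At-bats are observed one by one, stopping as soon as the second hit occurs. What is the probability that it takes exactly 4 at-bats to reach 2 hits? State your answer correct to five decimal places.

0.14666

Y = trial on which the second success occurs; negative binomial, r=2, p=0.33.
P(Y=4) = C(3,1) · p^2 · (1−p)^2
= 3 · 0.1089 · 0.4489 = 0.1466556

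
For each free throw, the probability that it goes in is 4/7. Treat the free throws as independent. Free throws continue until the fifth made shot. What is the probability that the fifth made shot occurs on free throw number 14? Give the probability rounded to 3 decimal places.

0.021

Y = trial on which the fifth success occurs; negative binomial, r=5, p=0.571429.
P(Y=14) = C(13,4) · p^5 · (1−p)^9
= 715 · 0.060927 · 0.00048776 = 0.02125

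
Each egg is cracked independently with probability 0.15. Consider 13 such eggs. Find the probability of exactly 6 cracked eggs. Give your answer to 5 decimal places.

X ~ Binomial(n=13, p=0.15).
P(X=6) = C(13,6) · p^6 · (1−p)^7
= 1716 · 1.1391e-05 · 0.32058 = 0.0062661

0.00627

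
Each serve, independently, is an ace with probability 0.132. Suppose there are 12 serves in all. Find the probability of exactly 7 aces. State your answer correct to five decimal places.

X ~ Binomial(n=12, p=0.132).
P(X=7) = C(12,7) · p^7 · (1−p)^5
= 792 · 6.9826e-07 · 0.49272 = 0.0002725

0.00027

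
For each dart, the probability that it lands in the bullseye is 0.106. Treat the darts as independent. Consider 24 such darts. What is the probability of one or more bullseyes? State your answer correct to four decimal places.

P(at least one) = 1 − P(none) = 1 − (1 − 0.106)^24
= 1 − 0.067936 = 0.932064

0.9321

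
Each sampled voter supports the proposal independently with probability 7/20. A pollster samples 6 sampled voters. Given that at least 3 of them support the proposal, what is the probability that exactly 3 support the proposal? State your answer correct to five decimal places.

0.66727

X ~ Binomial(6, 0.35). Want P(X=3 | X≥3) = P(X=3) / P(X≥3).
P(X=3) = C(6,3)·0.35^3·0.65^3 = 0.2354909
P(X≥3) = 1 − 0.0754189 − 0.2436610 − 0.3280052 = 0.3529148
Ratio = 0.2354909 / 0.3529148 = 0.6672741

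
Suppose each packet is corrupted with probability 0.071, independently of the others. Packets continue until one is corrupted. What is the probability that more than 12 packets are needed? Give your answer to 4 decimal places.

0.4132

Y = number of packets to the first success; geometric, p = 0.071.
P(Y > 12) = P(first 12 all fail) = (1−p)^12 = 0.413227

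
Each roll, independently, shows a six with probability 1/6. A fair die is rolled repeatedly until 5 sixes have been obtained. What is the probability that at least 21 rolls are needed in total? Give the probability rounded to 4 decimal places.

Needing more than 20 rolls ⇔ fewer than 5 successes in the first 20. With X ~ Binomial(20, 0.166667), P(Y > 20) = P(X ≤ 4).
  k=0: C(20,0)·0.166667^0·0.833333^20 = 0.026084
  k=1: C(20,1)·0.166667^1·0.833333^19 = 0.104336
  k=2: C(20,2)·0.166667^2·0.833333^18 = 0.198239
  k=3: C(20,3)·0.166667^3·0.833333^17 = 0.237887
  k=4: C(20,4)·0.166667^4·0.833333^16 = 0.202204
P(X ≤ 4) = 0.768749

0.7687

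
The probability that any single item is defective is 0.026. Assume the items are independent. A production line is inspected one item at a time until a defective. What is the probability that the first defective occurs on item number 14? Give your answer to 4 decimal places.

0.0185

Geometric (trials to first success), p = 0.026.
P(Y = 14) = (1−p)^13 · p = 0.71001 · 0.026 = 0.018460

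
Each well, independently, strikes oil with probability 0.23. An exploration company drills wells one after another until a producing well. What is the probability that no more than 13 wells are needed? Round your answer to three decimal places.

Y = number of wells to the first success; geometric, p = 0.23.
P(Y ≤ 13) = 1 − (1−p)^13 = 1 − 0.03345 = 0.96655

0.967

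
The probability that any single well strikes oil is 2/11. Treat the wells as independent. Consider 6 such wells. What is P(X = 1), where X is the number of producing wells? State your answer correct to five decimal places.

0.39998

X ~ Binomial(n=6, p=0.181818).
P(X=1) = C(6,1) · p^1 · (1−p)^5
= 6 · 0.18182 · 0.36665 = 0.3999795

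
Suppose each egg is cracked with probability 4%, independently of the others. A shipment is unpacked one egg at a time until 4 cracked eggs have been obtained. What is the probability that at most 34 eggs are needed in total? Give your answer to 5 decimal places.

0.04571

Finishing within 34 eggs ⇔ at least 4 successes in the first 34. With X ~ Binomial(34, 0.04), P(Y ≤ 34) = 1 − P(X ≤ 3).
  k=0: C(34,0)·0.04^0·0.96^34 = 0.2495870
  k=1: C(34,1)·0.04^1·0.96^33 = 0.3535816
  k=2: C(34,2)·0.04^2·0.96^32 = 0.2430873
  k=3: C(34,3)·0.04^3·0.96^31 = 0.1080388
1 − 0.9542947 = 0.0457053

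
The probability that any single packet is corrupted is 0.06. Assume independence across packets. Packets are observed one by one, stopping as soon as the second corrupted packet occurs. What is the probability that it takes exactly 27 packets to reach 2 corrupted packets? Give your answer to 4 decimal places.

Y = trial on which the second success occurs; negative binomial, r=2, p=0.06.
P(Y=27) = C(26,1) · p^2 · (1−p)^25
= 26 · 0.0036 · 0.21291 = 0.019928

0.0199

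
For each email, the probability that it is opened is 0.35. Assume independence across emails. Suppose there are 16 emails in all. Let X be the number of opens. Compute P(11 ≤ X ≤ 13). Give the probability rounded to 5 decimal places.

X ~ Binomial(16, 0.35); P(11 ≤ X ≤ 13) = Σ C(16,k) p^k (1−p)^(16−k) over k:
  k=11: C(16,11)·0.35^11·0.65^5 = 0.0048933
  k=12: C(16,12)·0.35^12·0.65^4 = 0.0010978
  k=13: C(16,13)·0.35^13·0.65^3 = 0.0001819
Total = 0.0061730

0.00617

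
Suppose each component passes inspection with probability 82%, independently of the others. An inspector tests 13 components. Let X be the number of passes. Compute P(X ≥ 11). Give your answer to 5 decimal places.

0.57688

X ~ Binomial(13, 0.82); P(X ≥ 11) = Σ C(13,k) p^k (1−p)^(13−k) over k:
  k=11: C(13,11)·0.82^11·0.18^2 = 0.2848341
  k=12: C(13,12)·0.82^12·0.18^1 = 0.2162629
  k=13: C(13,13)·0.82^13·0.18^0 = 0.0757844
Total = 0.5768815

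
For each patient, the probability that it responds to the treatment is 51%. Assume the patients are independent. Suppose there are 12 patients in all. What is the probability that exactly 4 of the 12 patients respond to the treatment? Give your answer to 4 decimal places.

X ~ Binomial(n=12, p=0.51).
P(X=4) = C(12,4) · p^4 · (1−p)^8
= 495 · 0.067652 · 0.0033233 = 0.111290

0.1113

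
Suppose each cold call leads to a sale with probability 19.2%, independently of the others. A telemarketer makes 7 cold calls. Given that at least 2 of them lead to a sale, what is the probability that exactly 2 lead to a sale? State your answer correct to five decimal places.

X ~ Binomial(7, 0.192). Want P(X=2 | X≥2) = P(X=2) / P(X≥2).
P(X=2) = C(7,2)·0.192^2·0.808^5 = 0.2666113
P(X≥2) = 1 − 0.2248431 − 0.3739964 = 0.4011605
Ratio = 0.2666113 / 0.4011605 = 0.6646001

0.66460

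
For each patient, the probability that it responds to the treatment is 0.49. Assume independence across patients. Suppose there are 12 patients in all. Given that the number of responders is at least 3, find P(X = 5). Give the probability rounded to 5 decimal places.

0.20544

X ~ Binomial(12, 0.49). Want P(X=5 | X≥3) = P(X=5) / P(X≥3).
P(X=5) = C(12,5)·0.49^5·0.51^7 = 0.2007691
P(X≥3) = 1 − 0.0003096 − 0.0035698 − 0.0188642 = 0.9772563
Ratio = 0.2007691 / 0.9772563 = 0.2054416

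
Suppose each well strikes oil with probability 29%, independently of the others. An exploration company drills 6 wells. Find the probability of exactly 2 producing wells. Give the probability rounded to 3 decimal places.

X ~ Binomial(n=6, p=0.29).
P(X=2) = C(6,2) · p^2 · (1−p)^4
= 15 · 0.0841 · 0.25412 = 0.32057

0.321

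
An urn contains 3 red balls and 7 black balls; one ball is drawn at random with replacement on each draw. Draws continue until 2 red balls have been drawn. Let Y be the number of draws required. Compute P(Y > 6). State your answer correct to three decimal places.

0.420

Needing more than 6 draws ⇔ fewer than 2 successes in the first 6. With X ~ Binomial(6, 0.30), P(Y > 6) = P(X ≤ 1).
  k=0: C(6,0)·0.30^0·0.70^6 = 0.11765
  k=1: C(6,1)·0.30^1·0.70^5 = 0.30253
P(X ≤ 1) = 0.42018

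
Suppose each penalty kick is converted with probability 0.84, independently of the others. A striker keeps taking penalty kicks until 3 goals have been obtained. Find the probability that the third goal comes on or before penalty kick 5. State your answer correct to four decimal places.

0.9682

Finishing within 5 penalty kicks ⇔ at least 3 successes in the first 5. With X ~ Binomial(5, 0.84), P(Y ≤ 5) = 1 − P(X ≤ 2).
  k=0: C(5,0)·0.84^0·0.16^5 = 0.000105
  k=1: C(5,1)·0.84^1·0.16^4 = 0.002753
  k=2: C(5,2)·0.84^2·0.16^3 = 0.028901
1 − 0.031759 = 0.968241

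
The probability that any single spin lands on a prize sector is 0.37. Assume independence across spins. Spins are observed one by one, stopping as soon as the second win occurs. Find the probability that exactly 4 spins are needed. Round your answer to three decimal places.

Y = trial on which the second success occurs; negative binomial, r=2, p=0.37.
P(Y=4) = C(3,1) · p^2 · (1−p)^2
= 3 · 0.1369 · 0.3969 = 0.16301

0.163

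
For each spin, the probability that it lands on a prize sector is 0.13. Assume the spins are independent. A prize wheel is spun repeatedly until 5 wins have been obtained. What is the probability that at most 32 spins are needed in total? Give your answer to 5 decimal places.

0.40433

Finishing within 32 spins ⇔ at least 5 successes in the first 32. With X ~ Binomial(32, 0.13), P(Y ≤ 32) = 1 − P(X ≤ 4).
  k=0: C(32,0)·0.13^0·0.87^32 = 0.0116042
  k=1: C(32,1)·0.13^1·0.87^31 = 0.0554869
  k=2: C(32,2)·0.13^2·0.87^30 = 0.1285127
  k=3: C(32,3)·0.13^3·0.87^29 = 0.1920304
  k=4: C(32,4)·0.13^4·0.87^28 = 0.2080330
1 − 0.5956672 = 0.4043328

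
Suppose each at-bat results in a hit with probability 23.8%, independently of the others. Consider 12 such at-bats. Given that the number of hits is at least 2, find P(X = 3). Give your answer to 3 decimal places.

0.314

X ~ Binomial(12, 0.238). Want P(X=3 | X≥2) = P(X=3) / P(X≥2).
P(X=3) = C(12,3)·0.238^3·0.762^9 = 0.25689
P(X≥2) = 1 − 0.03832 − 0.14364 = 0.81804
Ratio = 0.25689 / 0.81804 = 0.31403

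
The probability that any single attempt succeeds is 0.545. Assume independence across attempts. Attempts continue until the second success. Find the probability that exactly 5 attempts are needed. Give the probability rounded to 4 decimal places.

0.1119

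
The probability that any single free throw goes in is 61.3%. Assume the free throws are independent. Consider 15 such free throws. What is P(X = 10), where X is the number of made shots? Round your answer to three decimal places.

0.195

X ~ Binomial(n=15, p=0.613).
P(X=10) = C(15,10) · p^10 · (1−p)^5
= 3003 · 0.0074921 · 0.0086807 = 0.19531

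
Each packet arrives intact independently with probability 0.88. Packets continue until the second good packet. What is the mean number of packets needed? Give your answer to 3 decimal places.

2.273

Y = total packets until the second success; negative binomial with r=2, p=0.88.
E[Y] = r / p = 2 / 0.88 = 2.27273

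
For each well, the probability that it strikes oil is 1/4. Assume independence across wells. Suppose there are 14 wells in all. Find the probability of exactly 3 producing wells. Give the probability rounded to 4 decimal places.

X ~ Binomial(n=14, p=0.25).
P(X=3) = C(14,3) · p^3 · (1−p)^11
= 364 · 0.015625 · 0.042235 = 0.240212

0.2402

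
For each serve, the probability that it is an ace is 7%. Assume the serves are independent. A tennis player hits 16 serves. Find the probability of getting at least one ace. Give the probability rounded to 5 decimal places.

P(at least one) = 1 − P(none) = 1 − (1 − 0.07)^16
= 1 − 0.3131318 = 0.6868682

0.68687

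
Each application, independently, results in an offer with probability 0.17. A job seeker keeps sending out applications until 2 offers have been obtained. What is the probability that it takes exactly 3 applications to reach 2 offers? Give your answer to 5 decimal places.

0.04797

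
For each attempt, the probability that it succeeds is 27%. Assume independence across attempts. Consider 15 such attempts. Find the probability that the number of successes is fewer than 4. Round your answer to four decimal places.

X ~ Binomial(15, 0.27); P(X ≤ 3) = Σ C(15,k) p^k (1−p)^(15−k) over k:
  k=0: C(15,0)·0.27^0·0.73^15 = 0.008909
  k=1: C(15,1)·0.27^1·0.73^14 = 0.049428
  k=2: C(15,2)·0.27^2·0.73^13 = 0.127972
  k=3: C(15,3)·0.27^3·0.73^12 = 0.205105
Total = 0.391415

0.3914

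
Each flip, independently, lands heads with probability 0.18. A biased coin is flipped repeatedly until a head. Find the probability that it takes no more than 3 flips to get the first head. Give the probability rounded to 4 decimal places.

Y = number of flips to the first success; geometric, p = 0.18.
P(Y ≤ 3) = 1 − (1−p)^3 = 1 − 0.551368 = 0.448632

0.4486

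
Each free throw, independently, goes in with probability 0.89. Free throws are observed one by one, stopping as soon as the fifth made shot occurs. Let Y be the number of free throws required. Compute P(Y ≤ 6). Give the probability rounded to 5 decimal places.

Finishing within 6 free throws ⇔ at least 5 successes in the first 6. With X ~ Binomial(6, 0.89), P(Y ≤ 6) = 1 − P(X ≤ 4).
  k=0: C(6,0)·0.89^0·0.11^6 = 0.0000018
  k=1: C(6,1)·0.89^1·0.11^5 = 0.0000860
  k=2: C(6,2)·0.89^2·0.11^4 = 0.0017396
  k=3: C(6,3)·0.89^3·0.11^3 = 0.0187663
  k=4: C(6,4)·0.89^4·0.11^2 = 0.1138772
1 − 0.1344708 = 0.8655292

0.86553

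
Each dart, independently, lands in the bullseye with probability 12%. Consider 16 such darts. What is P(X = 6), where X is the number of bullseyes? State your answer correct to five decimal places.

X ~ Binomial(n=16, p=0.12).
P(X=6) = C(16,6) · p^6 · (1−p)^10
= 8008 · 2.986e-06 · 0.2785 = 0.0066594

0.00666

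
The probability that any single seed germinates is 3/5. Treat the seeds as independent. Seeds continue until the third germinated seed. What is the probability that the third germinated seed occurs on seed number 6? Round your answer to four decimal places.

Y = trial on which the third success occurs; negative binomial, r=3, p=0.60.
P(Y=6) = C(5,2) · p^3 · (1−p)^3
= 10 · 0.216 · 0.064 = 0.138240

0.1382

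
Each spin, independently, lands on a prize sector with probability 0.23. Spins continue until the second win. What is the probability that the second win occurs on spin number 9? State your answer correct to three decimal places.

0.068

Y = trial on which the second success occurs; negative binomial, r=2, p=0.23.
P(Y=9) = C(8,1) · p^2 · (1−p)^7
= 8 · 0.0529 · 0.16049 = 0.06792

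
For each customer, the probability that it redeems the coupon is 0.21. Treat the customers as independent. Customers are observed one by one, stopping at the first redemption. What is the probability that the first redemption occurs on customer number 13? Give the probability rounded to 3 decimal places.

Geometric (trials to first success), p = 0.21.
P(Y = 13) = (1−p)^12 · p = 0.059092 · 0.21 = 0.01241

0.012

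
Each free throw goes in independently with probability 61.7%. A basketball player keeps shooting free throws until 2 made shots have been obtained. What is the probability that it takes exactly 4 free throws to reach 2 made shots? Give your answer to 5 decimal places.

Y = trial on which the second success occurs; negative binomial, r=2, p=0.617.
P(Y=4) = C(3,1) · p^2 · (1−p)^2
= 3 · 0.38069 · 0.14669 = 0.1675287

0.16753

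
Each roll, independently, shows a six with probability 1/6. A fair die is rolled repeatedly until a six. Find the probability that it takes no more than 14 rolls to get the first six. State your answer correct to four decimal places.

0.9221

Y = number of rolls to the first success; geometric, p = 0.166667.
P(Y ≤ 14) = 1 − (1−p)^14 = 1 − 0.077887 = 0.922113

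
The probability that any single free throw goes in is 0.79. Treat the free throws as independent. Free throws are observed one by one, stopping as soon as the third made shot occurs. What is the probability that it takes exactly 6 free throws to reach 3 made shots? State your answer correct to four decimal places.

Y = trial on which the third success occurs; negative binomial, r=3, p=0.79.
P(Y=6) = C(5,2) · p^3 · (1−p)^3
= 10 · 0.49304 · 0.009261 = 0.045660

0.0457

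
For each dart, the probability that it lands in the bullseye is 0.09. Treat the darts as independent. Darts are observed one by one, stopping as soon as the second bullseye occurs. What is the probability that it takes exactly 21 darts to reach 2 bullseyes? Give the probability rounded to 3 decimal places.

0.027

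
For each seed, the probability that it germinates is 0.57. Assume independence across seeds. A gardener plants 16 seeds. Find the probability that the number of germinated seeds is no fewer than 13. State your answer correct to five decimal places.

X ~ Binomial(16, 0.57); P(X ≥ 13) = Σ C(16,k) p^k (1−p)^(16−k) over k:
  k=13: C(16,13)·0.57^13·0.43^3 = 0.0298515
  k=14: C(16,14)·0.57^14·0.43^2 = 0.0084794
  k=15: C(16,15)·0.57^15·0.43^1 = 0.0014987
  k=16: C(16,16)·0.57^16·0.43^0 = 0.0001242
Total = 0.0399538

0.03995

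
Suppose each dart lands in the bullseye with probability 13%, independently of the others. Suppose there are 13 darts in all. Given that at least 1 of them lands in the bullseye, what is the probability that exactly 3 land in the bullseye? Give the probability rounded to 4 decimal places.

0.1866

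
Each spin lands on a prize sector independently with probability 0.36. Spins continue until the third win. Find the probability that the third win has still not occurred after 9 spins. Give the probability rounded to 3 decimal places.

0.314

Needing more than 9 spins ⇔ fewer than 3 successes in the first 9. With X ~ Binomial(9, 0.36), P(Y > 9) = P(X ≤ 2).
  k=0: C(9,0)·0.36^0·0.64^9 = 0.01801
  k=1: C(9,1)·0.36^1·0.64^8 = 0.09120
  k=2: C(9,2)·0.36^2·0.64^7 = 0.20520
P(X ≤ 2) = 0.31441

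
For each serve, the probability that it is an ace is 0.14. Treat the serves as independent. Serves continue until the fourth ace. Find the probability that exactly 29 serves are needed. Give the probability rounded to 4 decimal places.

Y = trial on which the fourth success occurs; negative binomial, r=4, p=0.14.
P(Y=29) = C(28,3) · p^4 · (1−p)^25
= 3276 · 0.00038416 · 0.023039 = 0.028995

0.0290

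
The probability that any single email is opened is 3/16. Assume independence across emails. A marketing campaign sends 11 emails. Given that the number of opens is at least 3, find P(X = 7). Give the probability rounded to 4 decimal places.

0.0034

X ~ Binomial(11, 0.1875). Want P(X=7 | X≥3) = P(X=7) / P(X≥3).
P(X=7) = C(11,7)·0.1875^7·0.8125^4 = 0.001172
P(X≥3) = 1 − 0.101873 − 0.258599 − 0.298384 = 0.341144
Ratio = 0.001172 / 0.341144 = 0.003435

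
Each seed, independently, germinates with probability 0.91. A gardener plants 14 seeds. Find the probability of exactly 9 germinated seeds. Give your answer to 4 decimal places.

X ~ Binomial(n=14, p=0.91).
P(X=9) = C(14,9) · p^9 · (1−p)^5
= 2002 · 0.42793 · 5.9049e-06 = 0.005059

0.0051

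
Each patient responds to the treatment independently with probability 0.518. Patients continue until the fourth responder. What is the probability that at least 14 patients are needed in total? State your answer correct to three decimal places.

0.035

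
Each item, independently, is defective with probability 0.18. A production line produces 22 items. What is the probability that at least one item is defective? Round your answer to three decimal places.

0.987

P(at least one) = 1 − P(none) = 1 − (1 − 0.18)^22
= 1 − 0.01270 = 0.98730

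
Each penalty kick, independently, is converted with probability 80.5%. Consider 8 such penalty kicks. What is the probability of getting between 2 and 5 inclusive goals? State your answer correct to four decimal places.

X ~ Binomial(8, 0.805); P(2 ≤ X ≤ 5) = Σ C(8,k) p^k (1−p)^(8−k) over k:
  k=2: C(8,2)·0.805^2·0.195^6 = 0.000998
  k=3: C(8,3)·0.805^3·0.195^5 = 0.008237
  k=4: C(8,4)·0.805^4·0.195^4 = 0.042503
  k=5: C(8,5)·0.805^5·0.195^3 = 0.140369
Total = 0.192106

0.1921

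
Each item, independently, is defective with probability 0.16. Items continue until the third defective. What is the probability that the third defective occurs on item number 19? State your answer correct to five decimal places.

0.03851

Y = trial on which the third success occurs; negative binomial, r=3, p=0.16.
P(Y=19) = C(18,2) · p^3 · (1−p)^16
= 153 · 0.004096 · 0.061442 = 0.0385053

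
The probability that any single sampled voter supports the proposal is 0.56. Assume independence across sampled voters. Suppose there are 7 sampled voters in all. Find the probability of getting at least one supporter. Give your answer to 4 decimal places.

P(at least one) = 1 − P(none) = 1 − (1 − 0.56)^7
= 1 − 0.003193 = 0.996807

0.9968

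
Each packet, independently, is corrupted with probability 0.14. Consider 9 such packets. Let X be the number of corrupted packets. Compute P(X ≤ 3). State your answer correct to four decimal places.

X ~ Binomial(9, 0.14); P(X ≤ 3) = Σ C(9,k) p^k (1−p)^(9−k) over k:
  k=0: C(9,0)·0.14^0·0.86^9 = 0.257327
  k=1: C(9,1)·0.14^1·0.86^8 = 0.377015
  k=2: C(9,2)·0.14^2·0.86^7 = 0.245498
  k=3: C(9,3)·0.14^3·0.86^6 = 0.093251
Total = 0.973091

0.9731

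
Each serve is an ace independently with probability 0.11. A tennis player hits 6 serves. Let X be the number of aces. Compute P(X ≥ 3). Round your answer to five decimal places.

0.02059

X ~ Binomial(6, 0.11); P(X ≥ 3) = Σ C(6,k) p^k (1−p)^(6−k) over k:
  k=3: C(6,3)·0.11^3·0.89^3 = 0.0187663
  k=4: C(6,4)·0.11^4·0.89^2 = 0.0017396
  k=5: C(6,5)·0.11^5·0.89^1 = 0.0000860
  k=6: C(6,6)·0.11^6·0.89^0 = 0.0000018
Total = 0.0205936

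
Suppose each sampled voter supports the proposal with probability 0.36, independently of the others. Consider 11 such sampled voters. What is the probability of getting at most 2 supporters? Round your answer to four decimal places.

X ~ Binomial(11, 0.36); P(X ≤ 2) = Σ C(11,k) p^k (1−p)^(11−k) over k:
  k=0: C(11,0)·0.36^0·0.64^11 = 0.007379
  k=1: C(11,1)·0.36^1·0.64^10 = 0.045656
  k=2: C(11,2)·0.36^2·0.64^9 = 0.128407
Total = 0.181441

0.1814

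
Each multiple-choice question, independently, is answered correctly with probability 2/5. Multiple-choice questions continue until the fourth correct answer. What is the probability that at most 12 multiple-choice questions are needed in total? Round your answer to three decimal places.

0.775

Finishing within 12 multiple-choice questions ⇔ at least 4 successes in the first 12. With X ~ Binomial(12, 0.40), P(Y ≤ 12) = 1 − P(X ≤ 3).
  k=0: C(12,0)·0.40^0·0.60^12 = 0.00218
  k=1: C(12,1)·0.40^1·0.60^11 = 0.01741
  k=2: C(12,2)·0.40^2·0.60^10 = 0.06385
  k=3: C(12,3)·0.40^3·0.60^9 = 0.14189
1 − 0.22534 = 0.77466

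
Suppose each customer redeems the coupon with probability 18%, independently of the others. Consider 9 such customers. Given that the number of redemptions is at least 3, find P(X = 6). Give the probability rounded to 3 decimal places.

X ~ Binomial(9, 0.18). Want P(X=6 | X≥3) = P(X=6) / P(X≥3).
P(X=6) = C(9,6)·0.18^6·0.82^3 = 0.00158
P(X≥3) = 1 − 0.16762 − 0.33115 − 0.29077 = 0.21046
Ratio = 0.00158 / 0.21046 = 0.00748

0.007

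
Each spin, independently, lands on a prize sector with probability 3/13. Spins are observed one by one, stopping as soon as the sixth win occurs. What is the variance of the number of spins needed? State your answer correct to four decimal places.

86.6667

Y = total spins until the sixth success; negative binomial with r=6, p=0.230769.
Var(Y) = r(1−p)/p² = 6·0.769231 / 0.230769² = 86.666667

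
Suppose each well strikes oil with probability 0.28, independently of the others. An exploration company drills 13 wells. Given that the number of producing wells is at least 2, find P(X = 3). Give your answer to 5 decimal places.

0.25678

X ~ Binomial(13, 0.28). Want P(X=3 | X≥2) = P(X=3) / P(X≥2).
P(X=3) = C(13,3)·0.28^3·0.72^10 = 0.2350526
P(X≥2) = 1 − 0.0139741 − 0.0706466 = 0.9153793
Ratio = 0.2350526 / 0.9153793 = 0.2567817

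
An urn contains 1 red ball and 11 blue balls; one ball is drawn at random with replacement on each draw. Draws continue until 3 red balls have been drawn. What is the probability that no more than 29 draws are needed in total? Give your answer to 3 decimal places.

Finishing within 29 draws ⇔ at least 3 successes in the first 29. With X ~ Binomial(29, 0.083333), P(Y ≤ 29) = 1 − P(X ≤ 2).
  k=0: C(29,0)·0.083333^0·0.916667^29 = 0.08019
  k=1: C(29,1)·0.083333^1·0.916667^28 = 0.21142
  k=2: C(29,2)·0.083333^2·0.916667^27 = 0.26907
1 − 0.56068 = 0.43932

0.439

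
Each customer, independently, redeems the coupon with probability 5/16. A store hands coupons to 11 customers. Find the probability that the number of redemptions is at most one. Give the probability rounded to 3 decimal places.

0.097

X ~ Binomial(11, 0.3125); P(X ≤ 1) = Σ C(11,k) p^k (1−p)^(11−k) over k:
  k=0: C(11,0)·0.3125^0·0.6875^11 = 0.01622
  k=1: C(11,1)·0.3125^1·0.6875^10 = 0.08109
Total = 0.09731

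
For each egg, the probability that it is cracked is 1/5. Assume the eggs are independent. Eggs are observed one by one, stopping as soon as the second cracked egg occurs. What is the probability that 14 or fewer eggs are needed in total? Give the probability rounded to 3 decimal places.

Finishing within 14 eggs ⇔ at least 2 successes in the first 14. With X ~ Binomial(14, 0.20), P(Y ≤ 14) = 1 − P(X ≤ 1).
  k=0: C(14,0)·0.20^0·0.80^14 = 0.04398
  k=1: C(14,1)·0.20^1·0.80^13 = 0.15393
1 − 0.19791 = 0.80209

0.802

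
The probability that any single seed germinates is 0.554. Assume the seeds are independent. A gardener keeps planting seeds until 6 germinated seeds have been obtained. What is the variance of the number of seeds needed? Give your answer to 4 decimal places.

Y = total seeds until the sixth success; negative binomial with r=6, p=0.554.
Var(Y) = r(1−p)/p² = 6·0.446 / 0.554² = 8.718998

8.7190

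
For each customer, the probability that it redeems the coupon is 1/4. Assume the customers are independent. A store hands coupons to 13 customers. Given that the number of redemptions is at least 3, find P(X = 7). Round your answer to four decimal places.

0.0279

X ~ Binomial(13, 0.25). Want P(X=7 | X≥3) = P(X=7) / P(X≥3).
P(X=7) = C(13,7)·0.25^7·0.75^6 = 0.018641
P(X≥3) = 1 − 0.023757 − 0.102948 − 0.205896 = 0.667398
Ratio = 0.018641 / 0.667398 = 0.027931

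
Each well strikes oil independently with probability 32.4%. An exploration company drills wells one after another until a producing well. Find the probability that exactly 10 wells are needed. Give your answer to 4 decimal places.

Geometric (trials to first success), p = 0.324.
P(Y = 10) = (1−p)^9 · p = 0.02948 · 0.324 = 0.009551

0.0096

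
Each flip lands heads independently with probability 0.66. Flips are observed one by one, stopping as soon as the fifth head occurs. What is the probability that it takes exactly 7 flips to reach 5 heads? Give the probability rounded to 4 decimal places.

0.2172

Y = trial on which the fifth success occurs; negative binomial, r=5, p=0.66.
P(Y=7) = C(6,4) · p^5 · (1−p)^2
= 15 · 0.12523 · 0.1156 = 0.217154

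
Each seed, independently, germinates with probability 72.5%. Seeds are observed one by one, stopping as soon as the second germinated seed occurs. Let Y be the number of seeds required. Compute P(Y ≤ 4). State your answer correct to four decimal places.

Finishing within 4 seeds ⇔ at least 2 successes in the first 4. With X ~ Binomial(4, 0.725), P(Y ≤ 4) = 1 − P(X ≤ 1).
  k=0: C(4,0)·0.725^0·0.275^4 = 0.005719
  k=1: C(4,1)·0.725^1·0.275^3 = 0.060311
1 − 0.066030 = 0.933970

0.9340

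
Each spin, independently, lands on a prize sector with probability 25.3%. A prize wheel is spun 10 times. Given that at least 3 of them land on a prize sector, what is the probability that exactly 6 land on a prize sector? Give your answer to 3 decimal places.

0.035

X ~ Binomial(10, 0.253). Want P(X=6 | X≥3) = P(X=6) / P(X≥3).
P(X=6) = C(10,6)·0.253^6·0.747^4 = 0.01715
P(X≥3) = 1 − 0.05410 − 0.18323 − 0.27927 = 0.48340
Ratio = 0.01715 / 0.48340 = 0.03547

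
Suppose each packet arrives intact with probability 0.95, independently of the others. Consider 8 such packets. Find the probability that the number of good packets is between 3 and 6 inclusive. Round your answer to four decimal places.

0.0572

X ~ Binomial(8, 0.95); P(3 ≤ X ≤ 6) = Σ C(8,k) p^k (1−p)^(8−k) over k:
  k=3: C(8,3)·0.95^3·0.05^5 = 0.000015
  k=4: C(8,4)·0.95^4·0.05^4 = 0.000356
  k=5: C(8,5)·0.95^5·0.05^3 = 0.005416
  k=6: C(8,6)·0.95^6·0.05^2 = 0.051456
Total = 0.057244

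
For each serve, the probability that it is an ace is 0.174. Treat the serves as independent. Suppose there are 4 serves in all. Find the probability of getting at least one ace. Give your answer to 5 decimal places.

0.53450

P(at least one) = 1 − P(none) = 1 − (1 − 0.174)^4
= 1 − 0.4655005 = 0.5344995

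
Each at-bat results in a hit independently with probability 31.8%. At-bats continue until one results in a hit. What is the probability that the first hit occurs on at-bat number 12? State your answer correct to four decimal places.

Geometric (trials to first success), p = 0.318.
P(Y = 12) = (1−p)^11 · p = 0.014847 · 0.318 = 0.004721

0.0047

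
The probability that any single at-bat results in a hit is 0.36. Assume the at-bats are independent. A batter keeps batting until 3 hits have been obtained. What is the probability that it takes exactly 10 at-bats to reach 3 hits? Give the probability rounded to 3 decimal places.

0.074

Y = trial on which the third success occurs; negative binomial, r=3, p=0.36.
P(Y=10) = C(9,2) · p^3 · (1−p)^7
= 36 · 0.046656 · 0.04398 = 0.07387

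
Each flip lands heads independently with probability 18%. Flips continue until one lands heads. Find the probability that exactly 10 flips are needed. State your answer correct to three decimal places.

0.030

Geometric (trials to first success), p = 0.18.
P(Y = 10) = (1−p)^9 · p = 0.16762 · 0.18 = 0.03017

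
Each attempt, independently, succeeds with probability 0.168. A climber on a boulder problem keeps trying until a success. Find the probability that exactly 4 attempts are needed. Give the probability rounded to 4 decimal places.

Geometric (trials to first success), p = 0.168.
P(Y = 4) = (1−p)^3 · p = 0.57593 · 0.168 = 0.096756

0.0968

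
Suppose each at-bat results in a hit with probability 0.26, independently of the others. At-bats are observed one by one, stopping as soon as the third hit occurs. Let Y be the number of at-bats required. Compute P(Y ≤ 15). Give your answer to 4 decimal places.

0.7899

Finishing within 15 at-bats ⇔ at least 3 successes in the first 15. With X ~ Binomial(15, 0.26), P(Y ≤ 15) = 1 − P(X ≤ 2).
  k=0: C(15,0)·0.26^0·0.74^15 = 0.010926
  k=1: C(15,1)·0.26^1·0.74^14 = 0.057585
  k=2: C(15,2)·0.26^2·0.74^13 = 0.141628
1 − 0.210139 = 0.789861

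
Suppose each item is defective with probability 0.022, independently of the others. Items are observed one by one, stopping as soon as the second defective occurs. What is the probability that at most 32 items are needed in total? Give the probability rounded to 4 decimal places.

Finishing within 32 items ⇔ at least 2 successes in the first 32. With X ~ Binomial(32, 0.022), P(Y ≤ 32) = 1 − P(X ≤ 1).
  k=0: C(32,0)·0.022^0·0.978^32 = 0.490731
  k=1: C(32,1)·0.022^1·0.978^31 = 0.353246
1 − 0.843977 = 0.156023

0.1560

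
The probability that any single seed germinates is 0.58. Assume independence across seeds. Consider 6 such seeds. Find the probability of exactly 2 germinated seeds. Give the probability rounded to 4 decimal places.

0.1570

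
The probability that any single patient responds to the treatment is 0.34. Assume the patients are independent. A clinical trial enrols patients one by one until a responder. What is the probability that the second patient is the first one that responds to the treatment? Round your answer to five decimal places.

0.22440

Geometric (trials to first success), p = 0.34.
P(Y = 2) = (1−p)^1 · p = 0.66 · 0.34 = 0.2244000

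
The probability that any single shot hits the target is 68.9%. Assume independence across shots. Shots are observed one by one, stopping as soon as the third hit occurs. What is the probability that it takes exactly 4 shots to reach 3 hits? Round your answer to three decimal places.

0.305

Y = trial on which the third success occurs; negative binomial, r=3, p=0.689.
P(Y=4) = C(3,2) · p^3 · (1−p)^1
= 3 · 0.32708 · 0.311 = 0.30517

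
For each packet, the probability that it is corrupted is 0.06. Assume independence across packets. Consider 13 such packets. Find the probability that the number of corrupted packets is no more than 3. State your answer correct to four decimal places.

0.9940

X ~ Binomial(13, 0.06); P(X ≤ 3) = Σ C(13,k) p^k (1−p)^(13−k) over k:
  k=0: C(13,0)·0.06^0·0.94^13 = 0.447365
  k=1: C(13,1)·0.06^1·0.94^12 = 0.371218
  k=2: C(13,2)·0.06^2·0.94^11 = 0.142169
  k=3: C(13,3)·0.06^3·0.94^10 = 0.033273
Total = 0.994025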